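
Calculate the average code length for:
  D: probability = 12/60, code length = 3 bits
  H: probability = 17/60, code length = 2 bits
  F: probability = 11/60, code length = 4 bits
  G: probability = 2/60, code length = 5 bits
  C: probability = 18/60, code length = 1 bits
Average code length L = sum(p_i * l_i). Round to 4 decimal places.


Weighted contributions p_i * l_i:
  D: (12/60) * 3 = 36/60
  H: (17/60) * 2 = 34/60
  F: (11/60) * 4 = 44/60
  G: (2/60) * 5 = 10/60
  C: (18/60) * 1 = 18/60
Sum = (36 + 34 + 44 + 10 + 18)/60 = 142/60

L = 142/60 = 2.3667 bits/symbol


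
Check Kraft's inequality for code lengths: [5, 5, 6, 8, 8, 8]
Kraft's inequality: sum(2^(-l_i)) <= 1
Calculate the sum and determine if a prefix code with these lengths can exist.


Sum = 2^(-5) + 2^(-5) + 2^(-6) + 2^(-8) + 2^(-8) + 2^(-8)
    = 0.03125 + 0.03125 + 0.015625 + 0.00390625 + 0.00390625 + 0.00390625
    = 23/256 = 0.08984375
Since 0.08984375 <= 1, Kraft's inequality IS satisfied.
A prefix code with these lengths CAN exist.

Kraft sum = 0.08984375. Satisfied.


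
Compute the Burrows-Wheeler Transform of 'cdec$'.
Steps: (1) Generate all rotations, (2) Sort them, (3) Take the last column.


Rotations (sorted):
  0: $cdec -> last char: c
  1: c$cde -> last char: e
  2: cdec$ -> last char: $
  3: dec$c -> last char: c
  4: ec$cd -> last char: d


BWT = ce$cd


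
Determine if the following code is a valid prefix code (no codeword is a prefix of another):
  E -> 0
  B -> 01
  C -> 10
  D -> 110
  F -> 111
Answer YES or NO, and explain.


Checking each pair (does one codeword prefix another?):
  E='0' vs B='01': prefix -- VIOLATION

NO -- this is NOT a valid prefix code. E (0) is a prefix of B (01).


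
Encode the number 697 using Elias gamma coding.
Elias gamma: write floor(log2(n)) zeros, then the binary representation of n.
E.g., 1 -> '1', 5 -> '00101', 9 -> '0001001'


num_bits = floor(log2(697)) + 1 = 10
leading_zeros = num_bits - 1 = 9
binary(697) = 1010111001

Elias gamma(697) = '000000000' + '1010111001' = 0000000001010111001 (19 bits)


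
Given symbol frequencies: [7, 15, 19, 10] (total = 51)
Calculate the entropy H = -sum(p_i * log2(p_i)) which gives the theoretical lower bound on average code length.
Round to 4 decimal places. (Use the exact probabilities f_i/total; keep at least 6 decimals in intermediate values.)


Per-symbol terms -p_i * log2(p_i) with p_i = f_i/51:
  p = 7/51 = 0.137255: log2(p) = -2.865070, -p*log2(p) = 0.393245
  p = 15/51 = 0.294118: log2(p) = -1.765535, -p*log2(p) = 0.519275
  p = 19/51 = 0.372549: log2(p) = -1.424498, -p*log2(p) = 0.530695
  p = 10/51 = 0.196078: log2(p) = -2.350497, -p*log2(p) = 0.460882
H = 0.393245 + 0.519275 + 0.530695 + 0.460882 = 1.904097

H = 1.9041 bits/symbol


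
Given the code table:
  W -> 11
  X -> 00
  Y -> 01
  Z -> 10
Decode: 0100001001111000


Decoding:
01 -> Y
00 -> X
00 -> X
10 -> Z
01 -> Y
11 -> W
10 -> Z
00 -> X


Result: YXXZYWZX


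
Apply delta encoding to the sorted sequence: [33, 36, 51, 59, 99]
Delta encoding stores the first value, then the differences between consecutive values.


First value: 33
Deltas:
  36 - 33 = 3
  51 - 36 = 15
  59 - 51 = 8
  99 - 59 = 40


Delta encoded: [33, 3, 15, 8, 40]


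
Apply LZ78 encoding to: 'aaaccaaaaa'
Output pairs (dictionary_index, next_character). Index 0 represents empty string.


LZ78 encoding steps:
Dictionary: {0: ''}
Step 1: w='' (idx 0), next='a' -> output (0, 'a'), add 'a' as idx 1
Step 2: w='a' (idx 1), next='a' -> output (1, 'a'), add 'aa' as idx 2
Step 3: w='' (idx 0), next='c' -> output (0, 'c'), add 'c' as idx 3
Step 4: w='c' (idx 3), next='a' -> output (3, 'a'), add 'ca' as idx 4
Step 5: w='aa' (idx 2), next='a' -> output (2, 'a'), add 'aaa' as idx 5
Step 6: w='a' (idx 1), end of input -> output (1, '')


Encoded: [(0, 'a'), (1, 'a'), (0, 'c'), (3, 'a'), (2, 'a'), (1, '')]


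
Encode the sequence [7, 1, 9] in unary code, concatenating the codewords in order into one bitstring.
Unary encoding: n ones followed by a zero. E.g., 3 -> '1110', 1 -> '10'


Encode each number as n ones followed by a terminating 0:
  7 -> 11111110 (8 bits)
  1 -> 10 (2 bits)
  9 -> 1111111110 (10 bits)
Total length = 8 + 2 + 10 = 20 bits.

Unary([7, 1, 9]) = 11111110101111111110 (20 bits)


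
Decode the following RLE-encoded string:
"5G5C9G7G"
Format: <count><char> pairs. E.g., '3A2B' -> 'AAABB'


Expanding each <count><char> pair:
  5G -> 'GGGGG'
  5C -> 'CCCCC'
  9G -> 'GGGGGGGGG'
  7G -> 'GGGGGGG'

Decoded = GGGGGCCCCCGGGGGGGGGGGGGGGG


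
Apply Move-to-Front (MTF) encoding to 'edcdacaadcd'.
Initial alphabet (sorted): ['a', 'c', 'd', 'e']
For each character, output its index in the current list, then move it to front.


MTF encoding:
'e': index 3 in ['a', 'c', 'd', 'e'] -> ['e', 'a', 'c', 'd']
'd': index 3 in ['e', 'a', 'c', 'd'] -> ['d', 'e', 'a', 'c']
'c': index 3 in ['d', 'e', 'a', 'c'] -> ['c', 'd', 'e', 'a']
'd': index 1 in ['c', 'd', 'e', 'a'] -> ['d', 'c', 'e', 'a']
'a': index 3 in ['d', 'c', 'e', 'a'] -> ['a', 'd', 'c', 'e']
'c': index 2 in ['a', 'd', 'c', 'e'] -> ['c', 'a', 'd', 'e']
'a': index 1 in ['c', 'a', 'd', 'e'] -> ['a', 'c', 'd', 'e']
'a': index 0 in ['a', 'c', 'd', 'e'] -> ['a', 'c', 'd', 'e']
'd': index 2 in ['a', 'c', 'd', 'e'] -> ['d', 'a', 'c', 'e']
'c': index 2 in ['d', 'a', 'c', 'e'] -> ['c', 'd', 'a', 'e']
'd': index 1 in ['c', 'd', 'a', 'e'] -> ['d', 'c', 'a', 'e']


Output: [3, 3, 3, 1, 3, 2, 1, 0, 2, 2, 1]


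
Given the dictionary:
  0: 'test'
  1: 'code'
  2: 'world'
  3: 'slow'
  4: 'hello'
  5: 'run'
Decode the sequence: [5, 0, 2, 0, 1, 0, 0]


Look up each index in the dictionary:
  5 -> 'run'
  0 -> 'test'
  2 -> 'world'
  0 -> 'test'
  1 -> 'code'
  0 -> 'test'
  0 -> 'test'

Decoded: "run test world test code test test"


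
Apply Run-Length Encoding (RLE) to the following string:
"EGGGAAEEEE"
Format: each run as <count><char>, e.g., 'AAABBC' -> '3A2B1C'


Scanning runs left to right:
  i=0: run of 'E' x 1 -> '1E'
  i=1: run of 'G' x 3 -> '3G'
  i=4: run of 'A' x 2 -> '2A'
  i=6: run of 'E' x 4 -> '4E'

RLE = 1E3G2A4E


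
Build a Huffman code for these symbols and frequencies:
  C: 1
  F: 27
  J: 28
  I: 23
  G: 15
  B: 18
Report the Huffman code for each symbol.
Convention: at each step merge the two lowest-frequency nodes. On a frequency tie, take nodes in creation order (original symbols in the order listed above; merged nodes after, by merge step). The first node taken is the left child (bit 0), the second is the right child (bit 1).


Huffman tree construction:
Step 1: Merge C(1) + G(15) = 16
Step 2: Merge (C+G)(16) + B(18) = 34
Step 3: Merge I(23) + F(27) = 50
Step 4: Merge J(28) + ((C+G)+B)(34) = 62
Step 5: Merge (I+F)(50) + (J+((C+G)+B))(62) = 112
Read each symbol's code off the tree from the root (left child = 0, right child = 1).

Codes:
  C: 1100 (length 4)
  F: 01 (length 2)
  J: 10 (length 2)
  I: 00 (length 2)
  G: 1101 (length 4)
  B: 111 (length 3)
Average code length: 274/112 = 2.4464 bits/symbol


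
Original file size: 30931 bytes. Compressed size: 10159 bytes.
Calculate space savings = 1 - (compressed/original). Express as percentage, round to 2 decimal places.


ratio = compressed/original = 10159/30931 = 0.328441
savings = 1 - ratio = 1 - 0.328441 = 0.671559
as a percentage: 0.671559 * 100 = 67.16%

Space savings = 1 - 10159/30931 = 67.16%


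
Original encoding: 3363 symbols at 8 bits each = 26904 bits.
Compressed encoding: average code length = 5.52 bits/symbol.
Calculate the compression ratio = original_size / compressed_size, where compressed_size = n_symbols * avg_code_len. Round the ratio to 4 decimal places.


original_size = n_symbols * orig_bits = 3363 * 8 = 26904 bits
compressed_size = n_symbols * avg_code_len = 3363 * 5.52 = 18563.76 bits
ratio = original_size / compressed_size = 26904 / 18563.76 = 1.4493

Compression ratio = 1.4493


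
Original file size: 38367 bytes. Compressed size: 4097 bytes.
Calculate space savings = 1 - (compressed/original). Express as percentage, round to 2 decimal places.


ratio = compressed/original = 4097/38367 = 0.106784
savings = 1 - ratio = 1 - 0.106784 = 0.893216
as a percentage: 0.893216 * 100 = 89.32%

Space savings = 1 - 4097/38367 = 89.32%


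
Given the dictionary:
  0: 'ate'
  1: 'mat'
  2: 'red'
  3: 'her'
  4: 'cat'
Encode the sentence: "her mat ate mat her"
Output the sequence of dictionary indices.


Look up each word in the dictionary:
  'her' -> 3
  'mat' -> 1
  'ate' -> 0
  'mat' -> 1
  'her' -> 3

Encoded: [3, 1, 0, 1, 3]


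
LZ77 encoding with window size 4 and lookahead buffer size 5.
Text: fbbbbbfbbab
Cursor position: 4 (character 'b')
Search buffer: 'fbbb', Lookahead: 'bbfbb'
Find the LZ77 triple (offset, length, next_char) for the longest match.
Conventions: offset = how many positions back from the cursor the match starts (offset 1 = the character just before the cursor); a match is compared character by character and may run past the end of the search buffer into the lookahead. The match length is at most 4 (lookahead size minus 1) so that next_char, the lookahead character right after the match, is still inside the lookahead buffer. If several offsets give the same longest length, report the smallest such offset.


Try each offset into the search buffer:
  offset=1 (pos 3, char 'b'): match length 2
  offset=2 (pos 2, char 'b'): match length 2
  offset=3 (pos 1, char 'b'): match length 2
  offset=4 (pos 0, char 'f'): match length 0
Longest match has length 2, found at offsets 1, 2, 3; take the smallest, offset 1.
next_char = character at position 4 + 2 = 6 -> 'f'

Best match: offset=1, length=2 (matching 'bb' starting at position 3)
LZ77 triple: (1, 2, 'f')


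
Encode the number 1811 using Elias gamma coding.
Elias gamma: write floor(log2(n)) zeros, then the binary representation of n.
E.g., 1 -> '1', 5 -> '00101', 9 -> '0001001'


num_bits = floor(log2(1811)) + 1 = 11
leading_zeros = num_bits - 1 = 10
binary(1811) = 11100010011

Elias gamma(1811) = '0000000000' + '11100010011' = 000000000011100010011 (21 bits)


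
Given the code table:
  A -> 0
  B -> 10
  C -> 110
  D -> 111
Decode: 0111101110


Decoding:
0 -> A
111 -> D
10 -> B
111 -> D
0 -> A


Result: ADBDA


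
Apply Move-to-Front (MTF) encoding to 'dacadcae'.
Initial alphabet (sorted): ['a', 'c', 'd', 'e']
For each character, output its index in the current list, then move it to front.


MTF encoding:
'd': index 2 in ['a', 'c', 'd', 'e'] -> ['d', 'a', 'c', 'e']
'a': index 1 in ['d', 'a', 'c', 'e'] -> ['a', 'd', 'c', 'e']
'c': index 2 in ['a', 'd', 'c', 'e'] -> ['c', 'a', 'd', 'e']
'a': index 1 in ['c', 'a', 'd', 'e'] -> ['a', 'c', 'd', 'e']
'd': index 2 in ['a', 'c', 'd', 'e'] -> ['d', 'a', 'c', 'e']
'c': index 2 in ['d', 'a', 'c', 'e'] -> ['c', 'd', 'a', 'e']
'a': index 2 in ['c', 'd', 'a', 'e'] -> ['a', 'c', 'd', 'e']
'e': index 3 in ['a', 'c', 'd', 'e'] -> ['e', 'a', 'c', 'd']


Output: [2, 1, 2, 1, 2, 2, 2, 3]


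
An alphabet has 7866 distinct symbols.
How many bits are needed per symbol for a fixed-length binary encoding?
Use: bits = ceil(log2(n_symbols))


log2(7866) = 12.9414
Bracket: 2^12 = 4096 < 7866 <= 2^13 = 8192
So ceil(log2(7866)) = 13

bits = ceil(log2(7866)) = ceil(12.9414) = 13 bits


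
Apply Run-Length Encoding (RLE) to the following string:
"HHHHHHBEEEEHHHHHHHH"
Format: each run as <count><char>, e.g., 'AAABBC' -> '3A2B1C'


Scanning runs left to right:
  i=0: run of 'H' x 6 -> '6H'
  i=6: run of 'B' x 1 -> '1B'
  i=7: run of 'E' x 4 -> '4E'
  i=11: run of 'H' x 8 -> '8H'

RLE = 6H1B4E8H


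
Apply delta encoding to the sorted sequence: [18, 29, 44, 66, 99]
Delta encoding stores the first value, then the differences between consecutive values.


First value: 18
Deltas:
  29 - 18 = 11
  44 - 29 = 15
  66 - 44 = 22
  99 - 66 = 33


Delta encoded: [18, 11, 15, 22, 33]


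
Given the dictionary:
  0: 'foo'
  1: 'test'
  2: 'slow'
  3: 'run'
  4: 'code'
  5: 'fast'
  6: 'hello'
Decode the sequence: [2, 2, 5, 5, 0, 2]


Look up each index in the dictionary:
  2 -> 'slow'
  2 -> 'slow'
  5 -> 'fast'
  5 -> 'fast'
  0 -> 'foo'
  2 -> 'slow'

Decoded: "slow slow fast fast foo slow"


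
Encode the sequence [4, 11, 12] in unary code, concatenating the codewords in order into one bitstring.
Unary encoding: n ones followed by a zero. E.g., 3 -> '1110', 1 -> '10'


Encode each number as n ones followed by a terminating 0:
  4 -> 11110 (5 bits)
  11 -> 111111111110 (12 bits)
  12 -> 1111111111110 (13 bits)
Total length = 5 + 12 + 13 = 30 bits.

Unary([4, 11, 12]) = 111101111111111101111111111110 (30 bits)


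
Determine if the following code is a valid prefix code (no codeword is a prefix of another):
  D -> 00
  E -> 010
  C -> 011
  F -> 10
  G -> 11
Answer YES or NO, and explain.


Checking each pair (does one codeword prefix another?):
  D='00' vs E='010': no prefix
  D='00' vs C='011': no prefix
  D='00' vs F='10': no prefix
  D='00' vs G='11': no prefix
  E='010' vs D='00': no prefix
  E='010' vs C='011': no prefix
  E='010' vs F='10': no prefix
  E='010' vs G='11': no prefix
  C='011' vs D='00': no prefix
  C='011' vs E='010': no prefix
  C='011' vs F='10': no prefix
  C='011' vs G='11': no prefix
  F='10' vs D='00': no prefix
  F='10' vs E='010': no prefix
  F='10' vs C='011': no prefix
  F='10' vs G='11': no prefix
  G='11' vs D='00': no prefix
  G='11' vs E='010': no prefix
  G='11' vs C='011': no prefix
  G='11' vs F='10': no prefix
No violation found over all pairs.

YES -- this is a valid prefix code. No codeword is a prefix of any other codeword.


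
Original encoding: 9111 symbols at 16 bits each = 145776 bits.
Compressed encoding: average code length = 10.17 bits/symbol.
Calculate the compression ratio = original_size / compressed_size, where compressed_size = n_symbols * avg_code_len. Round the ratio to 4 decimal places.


original_size = n_symbols * orig_bits = 9111 * 16 = 145776 bits
compressed_size = n_symbols * avg_code_len = 9111 * 10.17 = 92658.87 bits
ratio = original_size / compressed_size = 145776 / 92658.87 = 1.5733

Compression ratio = 1.5733


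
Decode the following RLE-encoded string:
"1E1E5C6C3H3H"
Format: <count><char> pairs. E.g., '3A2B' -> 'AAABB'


Expanding each <count><char> pair:
  1E -> 'E'
  1E -> 'E'
  5C -> 'CCCCC'
  6C -> 'CCCCCC'
  3H -> 'HHH'
  3H -> 'HHH'

Decoded = EECCCCCCCCCCCHHHHHH


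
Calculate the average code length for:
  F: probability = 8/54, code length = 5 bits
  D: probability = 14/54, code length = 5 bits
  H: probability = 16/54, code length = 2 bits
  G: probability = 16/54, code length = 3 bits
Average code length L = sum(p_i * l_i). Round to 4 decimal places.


Weighted contributions p_i * l_i:
  F: (8/54) * 5 = 40/54
  D: (14/54) * 5 = 70/54
  H: (16/54) * 2 = 32/54
  G: (16/54) * 3 = 48/54
Sum = (40 + 70 + 32 + 48)/54 = 190/54

L = 190/54 = 3.5185 bits/symbol


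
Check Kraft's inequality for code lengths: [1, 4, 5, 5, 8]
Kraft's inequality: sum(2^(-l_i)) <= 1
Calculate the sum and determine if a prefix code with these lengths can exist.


Sum = 2^(-1) + 2^(-4) + 2^(-5) + 2^(-5) + 2^(-8)
    = 0.5 + 0.0625 + 0.03125 + 0.03125 + 0.00390625
    = 161/256 = 0.62890625
Since 0.62890625 <= 1, Kraft's inequality IS satisfied.
A prefix code with these lengths CAN exist.

Kraft sum = 0.62890625. Satisfied.


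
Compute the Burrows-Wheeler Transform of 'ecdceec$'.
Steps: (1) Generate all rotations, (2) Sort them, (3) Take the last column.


Rotations (sorted):
  0: $ecdceec -> last char: c
  1: c$ecdcee -> last char: e
  2: cdceec$e -> last char: e
  3: ceec$ecd -> last char: d
  4: dceec$ec -> last char: c
  5: ec$ecdce -> last char: e
  6: ecdceec$ -> last char: $
  7: eec$ecdc -> last char: c


BWT = ceedce$c


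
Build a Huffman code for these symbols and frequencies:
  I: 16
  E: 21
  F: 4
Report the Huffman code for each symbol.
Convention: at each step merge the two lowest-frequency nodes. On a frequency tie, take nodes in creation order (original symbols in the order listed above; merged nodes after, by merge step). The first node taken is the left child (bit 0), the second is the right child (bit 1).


Huffman tree construction:
Step 1: Merge F(4) + I(16) = 20
Step 2: Merge (F+I)(20) + E(21) = 41
Read each symbol's code off the tree from the root (left child = 0, right child = 1).

Codes:
  I: 01 (length 2)
  E: 1 (length 1)
  F: 00 (length 2)
Average code length: 61/41 = 1.4878 bits/symbol


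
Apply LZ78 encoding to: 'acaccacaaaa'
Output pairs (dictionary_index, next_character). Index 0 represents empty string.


LZ78 encoding steps:
Dictionary: {0: ''}
Step 1: w='' (idx 0), next='a' -> output (0, 'a'), add 'a' as idx 1
Step 2: w='' (idx 0), next='c' -> output (0, 'c'), add 'c' as idx 2
Step 3: w='a' (idx 1), next='c' -> output (1, 'c'), add 'ac' as idx 3
Step 4: w='c' (idx 2), next='a' -> output (2, 'a'), add 'ca' as idx 4
Step 5: w='ca' (idx 4), next='a' -> output (4, 'a'), add 'caa' as idx 5
Step 6: w='a' (idx 1), next='a' -> output (1, 'a'), add 'aa' as idx 6


Encoded: [(0, 'a'), (0, 'c'), (1, 'c'), (2, 'a'), (4, 'a'), (1, 'a')]


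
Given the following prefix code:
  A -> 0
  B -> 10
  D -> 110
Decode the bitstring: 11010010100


Decoding step by step:
Bits 110 -> D
Bits 10 -> B
Bits 0 -> A
Bits 10 -> B
Bits 10 -> B
Bits 0 -> A


Decoded message: DBABBA


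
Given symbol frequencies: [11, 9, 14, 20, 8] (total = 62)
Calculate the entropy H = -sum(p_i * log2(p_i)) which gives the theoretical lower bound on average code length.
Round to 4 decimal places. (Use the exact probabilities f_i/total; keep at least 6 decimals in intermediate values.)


Per-symbol terms -p_i * log2(p_i) with p_i = f_i/62:
  p = 11/62 = 0.177419: log2(p) = -2.494765, -p*log2(p) = 0.442620
  p = 9/62 = 0.145161: log2(p) = -2.784271, -p*log2(p) = 0.404168
  p = 14/62 = 0.225806: log2(p) = -2.146841, -p*log2(p) = 0.484771
  p = 20/62 = 0.322581: log2(p) = -1.632268, -p*log2(p) = 0.526538
  p = 8/62 = 0.129032: log2(p) = -2.954196, -p*log2(p) = 0.381187
H = 0.442620 + 0.404168 + 0.484771 + 0.526538 + 0.381187 = 2.239284

H = 2.2393 bits/symbol


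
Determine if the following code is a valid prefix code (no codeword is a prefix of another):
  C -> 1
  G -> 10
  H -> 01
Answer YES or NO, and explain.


Checking each pair (does one codeword prefix another?):
  C='1' vs G='10': prefix -- VIOLATION

NO -- this is NOT a valid prefix code. C (1) is a prefix of G (10).


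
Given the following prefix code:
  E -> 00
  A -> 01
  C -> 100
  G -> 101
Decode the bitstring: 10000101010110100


Decoding step by step:
Bits 100 -> C
Bits 00 -> E
Bits 101 -> G
Bits 01 -> A
Bits 01 -> A
Bits 101 -> G
Bits 00 -> E


Decoded message: CEGAAGE


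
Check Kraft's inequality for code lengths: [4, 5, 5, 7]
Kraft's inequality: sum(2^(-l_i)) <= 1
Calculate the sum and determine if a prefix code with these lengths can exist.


Sum = 2^(-4) + 2^(-5) + 2^(-5) + 2^(-7)
    = 0.0625 + 0.03125 + 0.03125 + 0.0078125
    = 17/128 = 0.1328125
Since 0.1328125 <= 1, Kraft's inequality IS satisfied.
A prefix code with these lengths CAN exist.

Kraft sum = 0.1328125. Satisfied.


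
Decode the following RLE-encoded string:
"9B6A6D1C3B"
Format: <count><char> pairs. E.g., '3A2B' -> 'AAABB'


Expanding each <count><char> pair:
  9B -> 'BBBBBBBBB'
  6A -> 'AAAAAA'
  6D -> 'DDDDDD'
  1C -> 'C'
  3B -> 'BBB'

Decoded = BBBBBBBBBAAAAAADDDDDDCBBB


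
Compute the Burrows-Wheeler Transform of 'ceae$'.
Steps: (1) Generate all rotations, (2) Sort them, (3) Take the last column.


Rotations (sorted):
  0: $ceae -> last char: e
  1: ae$ce -> last char: e
  2: ceae$ -> last char: $
  3: e$cea -> last char: a
  4: eae$c -> last char: c


BWT = ee$ac


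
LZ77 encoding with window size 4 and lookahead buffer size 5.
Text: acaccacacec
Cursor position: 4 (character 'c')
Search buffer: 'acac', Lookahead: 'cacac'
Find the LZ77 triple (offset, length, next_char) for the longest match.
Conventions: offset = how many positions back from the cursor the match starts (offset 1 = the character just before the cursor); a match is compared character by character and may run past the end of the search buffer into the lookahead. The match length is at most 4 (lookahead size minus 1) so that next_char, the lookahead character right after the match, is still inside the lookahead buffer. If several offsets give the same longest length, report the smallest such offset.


Try each offset into the search buffer:
  offset=1 (pos 3, char 'c'): match length 1
  offset=2 (pos 2, char 'a'): match length 0
  offset=3 (pos 1, char 'c'): match length 3
  offset=4 (pos 0, char 'a'): match length 0
Longest match has length 3 at offset 3.
next_char = character at position 4 + 3 = 7 -> 'a'

Best match: offset=3, length=3 (matching 'cac' starting at position 1)
LZ77 triple: (3, 3, 'a')


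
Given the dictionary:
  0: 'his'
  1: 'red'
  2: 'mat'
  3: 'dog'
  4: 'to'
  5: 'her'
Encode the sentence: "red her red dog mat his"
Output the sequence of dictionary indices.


Look up each word in the dictionary:
  'red' -> 1
  'her' -> 5
  'red' -> 1
  'dog' -> 3
  'mat' -> 2
  'his' -> 0

Encoded: [1, 5, 1, 3, 2, 0]


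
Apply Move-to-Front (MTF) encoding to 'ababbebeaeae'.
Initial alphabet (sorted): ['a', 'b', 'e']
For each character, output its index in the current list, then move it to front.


MTF encoding:
'a': index 0 in ['a', 'b', 'e'] -> ['a', 'b', 'e']
'b': index 1 in ['a', 'b', 'e'] -> ['b', 'a', 'e']
'a': index 1 in ['b', 'a', 'e'] -> ['a', 'b', 'e']
'b': index 1 in ['a', 'b', 'e'] -> ['b', 'a', 'e']
'b': index 0 in ['b', 'a', 'e'] -> ['b', 'a', 'e']
'e': index 2 in ['b', 'a', 'e'] -> ['e', 'b', 'a']
'b': index 1 in ['e', 'b', 'a'] -> ['b', 'e', 'a']
'e': index 1 in ['b', 'e', 'a'] -> ['e', 'b', 'a']
'a': index 2 in ['e', 'b', 'a'] -> ['a', 'e', 'b']
'e': index 1 in ['a', 'e', 'b'] -> ['e', 'a', 'b']
'a': index 1 in ['e', 'a', 'b'] -> ['a', 'e', 'b']
'e': index 1 in ['a', 'e', 'b'] -> ['e', 'a', 'b']


Output: [0, 1, 1, 1, 0, 2, 1, 1, 2, 1, 1, 1]


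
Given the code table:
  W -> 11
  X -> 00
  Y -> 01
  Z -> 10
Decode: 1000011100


Decoding:
10 -> Z
00 -> X
01 -> Y
11 -> W
00 -> X


Result: ZXYWX


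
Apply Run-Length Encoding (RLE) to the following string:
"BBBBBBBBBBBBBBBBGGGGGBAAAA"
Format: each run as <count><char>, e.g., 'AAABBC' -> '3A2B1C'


Scanning runs left to right:
  i=0: run of 'B' x 16 -> '16B'
  i=16: run of 'G' x 5 -> '5G'
  i=21: run of 'B' x 1 -> '1B'
  i=22: run of 'A' x 4 -> '4A'

RLE = 16B5G1B4A


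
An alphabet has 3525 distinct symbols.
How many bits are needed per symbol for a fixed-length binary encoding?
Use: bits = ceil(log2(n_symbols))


log2(3525) = 11.7834
Bracket: 2^11 = 2048 < 3525 <= 2^12 = 4096
So ceil(log2(3525)) = 12

bits = ceil(log2(3525)) = ceil(11.7834) = 12 bits


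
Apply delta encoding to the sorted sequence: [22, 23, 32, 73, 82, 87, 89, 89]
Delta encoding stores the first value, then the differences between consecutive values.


First value: 22
Deltas:
  23 - 22 = 1
  32 - 23 = 9
  73 - 32 = 41
  82 - 73 = 9
  87 - 82 = 5
  89 - 87 = 2
  89 - 89 = 0


Delta encoded: [22, 1, 9, 41, 9, 5, 2, 0]


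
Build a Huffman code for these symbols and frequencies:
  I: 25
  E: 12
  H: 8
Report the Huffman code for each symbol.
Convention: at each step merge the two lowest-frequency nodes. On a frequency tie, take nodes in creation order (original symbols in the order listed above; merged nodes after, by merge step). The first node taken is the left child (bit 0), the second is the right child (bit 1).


Huffman tree construction:
Step 1: Merge H(8) + E(12) = 20
Step 2: Merge (H+E)(20) + I(25) = 45
Read each symbol's code off the tree from the root (left child = 0, right child = 1).

Codes:
  I: 1 (length 1)
  E: 01 (length 2)
  H: 00 (length 2)
Average code length: 65/45 = 1.4444 bits/symbol


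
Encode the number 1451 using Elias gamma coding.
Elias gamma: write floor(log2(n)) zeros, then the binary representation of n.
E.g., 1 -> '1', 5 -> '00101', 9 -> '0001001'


num_bits = floor(log2(1451)) + 1 = 11
leading_zeros = num_bits - 1 = 10
binary(1451) = 10110101011

Elias gamma(1451) = '0000000000' + '10110101011' = 000000000010110101011 (21 bits)


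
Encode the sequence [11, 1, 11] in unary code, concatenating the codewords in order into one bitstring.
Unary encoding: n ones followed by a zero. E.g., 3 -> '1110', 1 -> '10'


Encode each number as n ones followed by a terminating 0:
  11 -> 111111111110 (12 bits)
  1 -> 10 (2 bits)
  11 -> 111111111110 (12 bits)
Total length = 12 + 2 + 12 = 26 bits.

Unary([11, 1, 11]) = 11111111111010111111111110 (26 bits)


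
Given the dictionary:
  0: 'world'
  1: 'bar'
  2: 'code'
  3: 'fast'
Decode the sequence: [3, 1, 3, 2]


Look up each index in the dictionary:
  3 -> 'fast'
  1 -> 'bar'
  3 -> 'fast'
  2 -> 'code'

Decoded: "fast bar fast code"


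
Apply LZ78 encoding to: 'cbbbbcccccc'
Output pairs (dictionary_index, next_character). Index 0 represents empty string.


LZ78 encoding steps:
Dictionary: {0: ''}
Step 1: w='' (idx 0), next='c' -> output (0, 'c'), add 'c' as idx 1
Step 2: w='' (idx 0), next='b' -> output (0, 'b'), add 'b' as idx 2
Step 3: w='b' (idx 2), next='b' -> output (2, 'b'), add 'bb' as idx 3
Step 4: w='b' (idx 2), next='c' -> output (2, 'c'), add 'bc' as idx 4
Step 5: w='c' (idx 1), next='c' -> output (1, 'c'), add 'cc' as idx 5
Step 6: w='cc' (idx 5), next='c' -> output (5, 'c'), add 'ccc' as idx 6


Encoded: [(0, 'c'), (0, 'b'), (2, 'b'), (2, 'c'), (1, 'c'), (5, 'c')]


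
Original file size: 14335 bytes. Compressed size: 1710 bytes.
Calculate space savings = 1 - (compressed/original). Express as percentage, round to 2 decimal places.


ratio = compressed/original = 1710/14335 = 0.119288
savings = 1 - ratio = 1 - 0.119288 = 0.880712
as a percentage: 0.880712 * 100 = 88.07%

Space savings = 1 - 1710/14335 = 88.07%


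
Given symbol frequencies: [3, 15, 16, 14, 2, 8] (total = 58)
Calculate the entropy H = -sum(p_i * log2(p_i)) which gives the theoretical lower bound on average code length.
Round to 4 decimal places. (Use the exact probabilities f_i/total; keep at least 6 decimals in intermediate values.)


Per-symbol terms -p_i * log2(p_i) with p_i = f_i/58:
  p = 3/58 = 0.051724: log2(p) = -4.273018, -p*log2(p) = 0.221018
  p = 15/58 = 0.258621: log2(p) = -1.951090, -p*log2(p) = 0.504592
  p = 16/58 = 0.275862: log2(p) = -1.857981, -p*log2(p) = 0.512546
  p = 14/58 = 0.241379: log2(p) = -2.050626, -p*log2(p) = 0.494979
  p = 2/58 = 0.034483: log2(p) = -4.857981, -p*log2(p) = 0.167517
  p = 8/58 = 0.137931: log2(p) = -2.857981, -p*log2(p) = 0.394204
H = 0.221018 + 0.504592 + 0.512546 + 0.494979 + 0.167517 + 0.394204 = 2.294856

H = 2.2949 bits/symbol


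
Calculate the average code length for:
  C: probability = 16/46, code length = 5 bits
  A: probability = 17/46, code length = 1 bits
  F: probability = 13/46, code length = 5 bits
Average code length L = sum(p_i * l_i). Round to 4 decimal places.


Weighted contributions p_i * l_i:
  C: (16/46) * 5 = 80/46
  A: (17/46) * 1 = 17/46
  F: (13/46) * 5 = 65/46
Sum = (80 + 17 + 65)/46 = 162/46

L = 162/46 = 3.5217 bits/symbol


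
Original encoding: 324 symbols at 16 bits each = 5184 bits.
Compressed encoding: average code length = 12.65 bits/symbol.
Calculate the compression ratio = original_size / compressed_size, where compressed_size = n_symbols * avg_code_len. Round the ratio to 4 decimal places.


original_size = n_symbols * orig_bits = 324 * 16 = 5184 bits
compressed_size = n_symbols * avg_code_len = 324 * 12.65 = 4098.6 bits
ratio = original_size / compressed_size = 5184 / 4098.6 = 1.2648

Compression ratio = 1.2648


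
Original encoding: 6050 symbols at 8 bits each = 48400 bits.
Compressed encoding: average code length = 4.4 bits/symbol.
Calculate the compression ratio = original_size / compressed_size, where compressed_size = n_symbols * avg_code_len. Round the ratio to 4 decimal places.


original_size = n_symbols * orig_bits = 6050 * 8 = 48400 bits
compressed_size = n_symbols * avg_code_len = 6050 * 4.4 = 26620.0 bits
ratio = original_size / compressed_size = 48400 / 26620.0 = 1.8182

Compression ratio = 1.8182


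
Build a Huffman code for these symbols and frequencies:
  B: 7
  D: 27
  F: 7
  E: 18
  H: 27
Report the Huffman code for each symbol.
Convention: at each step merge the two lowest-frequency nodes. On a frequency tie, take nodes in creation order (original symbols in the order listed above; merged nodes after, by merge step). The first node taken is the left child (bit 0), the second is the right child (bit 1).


Huffman tree construction:
Step 1: Merge B(7) + F(7) = 14
Step 2: Merge (B+F)(14) + E(18) = 32
Step 3: Merge D(27) + H(27) = 54
Step 4: Merge ((B+F)+E)(32) + (D+H)(54) = 86
Read each symbol's code off the tree from the root (left child = 0, right child = 1).

Codes:
  B: 000 (length 3)
  D: 10 (length 2)
  F: 001 (length 3)
  E: 01 (length 2)
  H: 11 (length 2)
Average code length: 186/86 = 2.1628 bits/symbol


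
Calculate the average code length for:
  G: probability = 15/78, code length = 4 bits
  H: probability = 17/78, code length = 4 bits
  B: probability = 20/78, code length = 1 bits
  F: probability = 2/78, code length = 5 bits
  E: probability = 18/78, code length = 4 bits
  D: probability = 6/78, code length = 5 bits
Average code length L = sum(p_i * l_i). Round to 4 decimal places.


Weighted contributions p_i * l_i:
  G: (15/78) * 4 = 60/78
  H: (17/78) * 4 = 68/78
  B: (20/78) * 1 = 20/78
  F: (2/78) * 5 = 10/78
  E: (18/78) * 4 = 72/78
  D: (6/78) * 5 = 30/78
Sum = (60 + 68 + 20 + 10 + 72 + 30)/78 = 260/78

L = 260/78 = 3.3333 bits/symbol


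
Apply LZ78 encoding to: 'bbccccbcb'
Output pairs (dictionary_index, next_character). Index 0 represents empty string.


LZ78 encoding steps:
Dictionary: {0: ''}
Step 1: w='' (idx 0), next='b' -> output (0, 'b'), add 'b' as idx 1
Step 2: w='b' (idx 1), next='c' -> output (1, 'c'), add 'bc' as idx 2
Step 3: w='' (idx 0), next='c' -> output (0, 'c'), add 'c' as idx 3
Step 4: w='c' (idx 3), next='c' -> output (3, 'c'), add 'cc' as idx 4
Step 5: w='bc' (idx 2), next='b' -> output (2, 'b'), add 'bcb' as idx 5


Encoded: [(0, 'b'), (1, 'c'), (0, 'c'), (3, 'c'), (2, 'b')]


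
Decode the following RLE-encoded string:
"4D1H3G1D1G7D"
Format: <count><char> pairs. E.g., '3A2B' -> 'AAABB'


Expanding each <count><char> pair:
  4D -> 'DDDD'
  1H -> 'H'
  3G -> 'GGG'
  1D -> 'D'
  1G -> 'G'
  7D -> 'DDDDDDD'

Decoded = DDDDHGGGDGDDDDDDD


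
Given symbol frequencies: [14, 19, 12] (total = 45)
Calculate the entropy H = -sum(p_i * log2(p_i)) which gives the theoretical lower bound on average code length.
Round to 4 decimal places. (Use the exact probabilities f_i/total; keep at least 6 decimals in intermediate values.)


Per-symbol terms -p_i * log2(p_i) with p_i = f_i/45:
  p = 14/45 = 0.311111: log2(p) = -1.684498, -p*log2(p) = 0.524066
  p = 19/45 = 0.422222: log2(p) = -1.243926, -p*log2(p) = 0.525213
  p = 12/45 = 0.266667: log2(p) = -1.906891, -p*log2(p) = 0.508504
H = 0.524066 + 0.525213 + 0.508504 = 1.557783

H = 1.5578 bits/symbol


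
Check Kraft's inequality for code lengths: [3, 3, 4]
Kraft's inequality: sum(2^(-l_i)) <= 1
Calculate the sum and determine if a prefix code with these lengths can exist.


Sum = 2^(-3) + 2^(-3) + 2^(-4)
    = 0.125 + 0.125 + 0.0625
    = 5/16 = 0.3125
Since 0.3125 <= 1, Kraft's inequality IS satisfied.
A prefix code with these lengths CAN exist.

Kraft sum = 0.3125. Satisfied.


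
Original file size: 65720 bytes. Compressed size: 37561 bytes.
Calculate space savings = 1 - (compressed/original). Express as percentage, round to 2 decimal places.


ratio = compressed/original = 37561/65720 = 0.571531
savings = 1 - ratio = 1 - 0.571531 = 0.428469
as a percentage: 0.428469 * 100 = 42.85%

Space savings = 1 - 37561/65720 = 42.85%


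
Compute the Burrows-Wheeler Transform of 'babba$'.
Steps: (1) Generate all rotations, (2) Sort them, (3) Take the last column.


Rotations (sorted):
  0: $babba -> last char: a
  1: a$babb -> last char: b
  2: abba$b -> last char: b
  3: ba$bab -> last char: b
  4: babba$ -> last char: $
  5: bba$ba -> last char: a


BWT = abbb$a


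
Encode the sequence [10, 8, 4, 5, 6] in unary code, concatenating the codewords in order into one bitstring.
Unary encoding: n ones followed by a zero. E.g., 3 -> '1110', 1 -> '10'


Encode each number as n ones followed by a terminating 0:
  10 -> 11111111110 (11 bits)
  8 -> 111111110 (9 bits)
  4 -> 11110 (5 bits)
  5 -> 111110 (6 bits)
  6 -> 1111110 (7 bits)
Total length = 11 + 9 + 5 + 6 + 7 = 38 bits.

Unary([10, 8, 4, 5, 6]) = 11111111110111111110111101111101111110 (38 bits)


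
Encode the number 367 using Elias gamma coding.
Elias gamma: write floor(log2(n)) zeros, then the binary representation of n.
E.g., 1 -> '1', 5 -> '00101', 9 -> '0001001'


num_bits = floor(log2(367)) + 1 = 9
leading_zeros = num_bits - 1 = 8
binary(367) = 101101111

Elias gamma(367) = '00000000' + '101101111' = 00000000101101111 (17 bits)


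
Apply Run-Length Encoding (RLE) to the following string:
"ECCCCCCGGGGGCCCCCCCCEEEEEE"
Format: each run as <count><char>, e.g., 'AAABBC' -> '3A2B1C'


Scanning runs left to right:
  i=0: run of 'E' x 1 -> '1E'
  i=1: run of 'C' x 6 -> '6C'
  i=7: run of 'G' x 5 -> '5G'
  i=12: run of 'C' x 8 -> '8C'
  i=20: run of 'E' x 6 -> '6E'

RLE = 1E6C5G8C6E


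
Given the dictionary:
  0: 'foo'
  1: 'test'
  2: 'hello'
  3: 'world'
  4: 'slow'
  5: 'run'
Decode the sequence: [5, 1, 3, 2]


Look up each index in the dictionary:
  5 -> 'run'
  1 -> 'test'
  3 -> 'world'
  2 -> 'hello'

Decoded: "run test world hello"


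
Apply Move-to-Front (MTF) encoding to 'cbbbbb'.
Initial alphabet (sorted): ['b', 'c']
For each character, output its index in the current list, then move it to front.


MTF encoding:
'c': index 1 in ['b', 'c'] -> ['c', 'b']
'b': index 1 in ['c', 'b'] -> ['b', 'c']
'b': index 0 in ['b', 'c'] -> ['b', 'c']
'b': index 0 in ['b', 'c'] -> ['b', 'c']
'b': index 0 in ['b', 'c'] -> ['b', 'c']
'b': index 0 in ['b', 'c'] -> ['b', 'c']


Output: [1, 1, 0, 0, 0, 0]


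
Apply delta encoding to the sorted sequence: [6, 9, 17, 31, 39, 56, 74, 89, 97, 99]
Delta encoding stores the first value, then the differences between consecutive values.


First value: 6
Deltas:
  9 - 6 = 3
  17 - 9 = 8
  31 - 17 = 14
  39 - 31 = 8
  56 - 39 = 17
  74 - 56 = 18
  89 - 74 = 15
  97 - 89 = 8
  99 - 97 = 2


Delta encoded: [6, 3, 8, 14, 8, 17, 18, 15, 8, 2]


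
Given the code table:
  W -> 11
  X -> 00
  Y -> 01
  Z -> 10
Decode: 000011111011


Decoding:
00 -> X
00 -> X
11 -> W
11 -> W
10 -> Z
11 -> W


Result: XXWWZW


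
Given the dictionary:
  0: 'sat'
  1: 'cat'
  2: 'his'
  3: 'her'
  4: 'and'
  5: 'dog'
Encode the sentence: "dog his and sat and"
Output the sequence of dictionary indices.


Look up each word in the dictionary:
  'dog' -> 5
  'his' -> 2
  'and' -> 4
  'sat' -> 0
  'and' -> 4

Encoded: [5, 2, 4, 0, 4]


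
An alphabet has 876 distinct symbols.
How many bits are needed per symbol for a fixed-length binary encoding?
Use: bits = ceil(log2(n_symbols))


log2(876) = 9.7748
Bracket: 2^9 = 512 < 876 <= 2^10 = 1024
So ceil(log2(876)) = 10

bits = ceil(log2(876)) = ceil(9.7748) = 10 bits


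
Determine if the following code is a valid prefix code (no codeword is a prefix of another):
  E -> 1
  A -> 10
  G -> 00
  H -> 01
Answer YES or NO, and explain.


Checking each pair (does one codeword prefix another?):
  E='1' vs A='10': prefix -- VIOLATION

NO -- this is NOT a valid prefix code. E (1) is a prefix of A (10).


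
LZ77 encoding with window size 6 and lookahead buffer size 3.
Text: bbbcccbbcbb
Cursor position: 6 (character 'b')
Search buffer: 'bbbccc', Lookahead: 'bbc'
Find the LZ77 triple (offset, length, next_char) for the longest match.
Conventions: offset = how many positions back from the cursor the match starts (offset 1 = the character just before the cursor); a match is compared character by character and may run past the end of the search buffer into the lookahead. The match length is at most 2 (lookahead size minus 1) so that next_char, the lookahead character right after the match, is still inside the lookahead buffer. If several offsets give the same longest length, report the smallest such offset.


Try each offset into the search buffer:
  offset=1 (pos 5, char 'c'): match length 0
  offset=2 (pos 4, char 'c'): match length 0
  offset=3 (pos 3, char 'c'): match length 0
  offset=4 (pos 2, char 'b'): match length 1
  offset=5 (pos 1, char 'b'): match length 2
  offset=6 (pos 0, char 'b'): match length 2
Longest match has length 2, found at offsets 5, 6; take the smallest, offset 5.
next_char = character at position 6 + 2 = 8 -> 'c'

Best match: offset=5, length=2 (matching 'bb' starting at position 1)
LZ77 triple: (5, 2, 'c')


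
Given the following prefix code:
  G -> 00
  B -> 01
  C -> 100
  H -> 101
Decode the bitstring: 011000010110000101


Decoding step by step:
Bits 01 -> B
Bits 100 -> C
Bits 00 -> G
Bits 101 -> H
Bits 100 -> C
Bits 00 -> G
Bits 101 -> H


Decoded message: BCGHCGH


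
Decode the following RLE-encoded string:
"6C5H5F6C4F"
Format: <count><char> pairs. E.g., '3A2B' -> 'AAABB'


Expanding each <count><char> pair:
  6C -> 'CCCCCC'
  5H -> 'HHHHH'
  5F -> 'FFFFF'
  6C -> 'CCCCCC'
  4F -> 'FFFF'

Decoded = CCCCCCHHHHHFFFFFCCCCCCFFFF


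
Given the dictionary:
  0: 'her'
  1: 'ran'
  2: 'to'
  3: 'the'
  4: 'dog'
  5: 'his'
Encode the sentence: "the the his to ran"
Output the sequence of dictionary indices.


Look up each word in the dictionary:
  'the' -> 3
  'the' -> 3
  'his' -> 5
  'to' -> 2
  'ran' -> 1

Encoded: [3, 3, 5, 2, 1]


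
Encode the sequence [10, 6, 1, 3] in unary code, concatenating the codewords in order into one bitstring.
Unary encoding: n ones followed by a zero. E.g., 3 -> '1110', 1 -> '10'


Encode each number as n ones followed by a terminating 0:
  10 -> 11111111110 (11 bits)
  6 -> 1111110 (7 bits)
  1 -> 10 (2 bits)
  3 -> 1110 (4 bits)
Total length = 11 + 7 + 2 + 4 = 24 bits.

Unary([10, 6, 1, 3]) = 111111111101111110101110 (24 bits)


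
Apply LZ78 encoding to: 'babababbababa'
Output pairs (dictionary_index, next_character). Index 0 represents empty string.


LZ78 encoding steps:
Dictionary: {0: ''}
Step 1: w='' (idx 0), next='b' -> output (0, 'b'), add 'b' as idx 1
Step 2: w='' (idx 0), next='a' -> output (0, 'a'), add 'a' as idx 2
Step 3: w='b' (idx 1), next='a' -> output (1, 'a'), add 'ba' as idx 3
Step 4: w='ba' (idx 3), next='b' -> output (3, 'b'), add 'bab' as idx 4
Step 5: w='bab' (idx 4), next='a' -> output (4, 'a'), add 'baba' as idx 5
Step 6: w='ba' (idx 3), end of input -> output (3, '')


Encoded: [(0, 'b'), (0, 'a'), (1, 'a'), (3, 'b'), (4, 'a'), (3, '')]


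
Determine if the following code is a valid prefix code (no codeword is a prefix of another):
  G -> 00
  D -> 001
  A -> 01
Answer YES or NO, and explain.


Checking each pair (does one codeword prefix another?):
  G='00' vs D='001': prefix -- VIOLATION

NO -- this is NOT a valid prefix code. G (00) is a prefix of D (001).


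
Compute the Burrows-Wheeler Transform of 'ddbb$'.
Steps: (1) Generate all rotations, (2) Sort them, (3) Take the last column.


Rotations (sorted):
  0: $ddbb -> last char: b
  1: b$ddb -> last char: b
  2: bb$dd -> last char: d
  3: dbb$d -> last char: d
  4: ddbb$ -> last char: $


BWT = bbdd$


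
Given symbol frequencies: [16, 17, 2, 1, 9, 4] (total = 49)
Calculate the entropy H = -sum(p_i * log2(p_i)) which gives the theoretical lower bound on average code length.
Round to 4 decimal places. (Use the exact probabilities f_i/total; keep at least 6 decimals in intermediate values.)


Per-symbol terms -p_i * log2(p_i) with p_i = f_i/49:
  p = 16/49 = 0.326531: log2(p) = -1.614710, -p*log2(p) = 0.527252
  p = 17/49 = 0.346939: log2(p) = -1.527247, -p*log2(p) = 0.529861
  p = 2/49 = 0.040816: log2(p) = -4.614710, -p*log2(p) = 0.188356
  p = 1/49 = 0.020408: log2(p) = -5.614710, -p*log2(p) = 0.114586
  p = 9/49 = 0.183673: log2(p) = -2.444785, -p*log2(p) = 0.449042
  p = 4/49 = 0.081633: log2(p) = -3.614710, -p*log2(p) = 0.295078
H = 0.527252 + 0.529861 + 0.188356 + 0.114586 + 0.449042 + 0.295078 = 2.104175

H = 2.1042 bits/symbol
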